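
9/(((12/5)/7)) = 26.25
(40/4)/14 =5/7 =0.71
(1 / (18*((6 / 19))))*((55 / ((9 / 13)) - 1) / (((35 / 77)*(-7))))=-73777 / 17010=-4.34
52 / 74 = 26 / 37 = 0.70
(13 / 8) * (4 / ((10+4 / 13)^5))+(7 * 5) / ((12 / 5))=3780364780027 / 259224020544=14.58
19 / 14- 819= -817.64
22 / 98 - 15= -724 / 49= -14.78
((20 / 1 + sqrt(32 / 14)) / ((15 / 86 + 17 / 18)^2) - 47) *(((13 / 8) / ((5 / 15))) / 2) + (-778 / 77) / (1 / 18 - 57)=-17861930743929 / 236761109200 + 5840991 *sqrt(7) / 5249692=-72.50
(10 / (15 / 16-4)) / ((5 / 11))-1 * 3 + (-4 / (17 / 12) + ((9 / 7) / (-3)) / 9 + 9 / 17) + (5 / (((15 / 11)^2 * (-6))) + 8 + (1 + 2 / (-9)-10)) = -3192773 / 224910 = -14.20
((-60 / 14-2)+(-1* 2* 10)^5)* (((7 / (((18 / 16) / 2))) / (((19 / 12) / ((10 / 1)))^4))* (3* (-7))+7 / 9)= 1560674450414105876 / 1172889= 1330624168539.48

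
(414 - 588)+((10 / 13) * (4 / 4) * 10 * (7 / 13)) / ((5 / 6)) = -28566 / 169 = -169.03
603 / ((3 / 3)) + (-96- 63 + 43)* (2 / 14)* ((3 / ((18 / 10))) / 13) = 600.88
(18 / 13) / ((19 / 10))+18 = 4626 / 247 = 18.73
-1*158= -158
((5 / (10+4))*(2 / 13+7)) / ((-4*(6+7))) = -465 / 9464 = -0.05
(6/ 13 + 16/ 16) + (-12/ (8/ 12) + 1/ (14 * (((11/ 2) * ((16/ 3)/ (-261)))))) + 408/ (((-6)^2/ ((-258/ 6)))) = -24240569/ 48048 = -504.51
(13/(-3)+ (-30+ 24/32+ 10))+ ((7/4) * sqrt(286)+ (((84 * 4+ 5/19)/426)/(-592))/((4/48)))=-28269925/1197912+ 7 * sqrt(286)/4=6.00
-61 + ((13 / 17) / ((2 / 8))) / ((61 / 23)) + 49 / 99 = -59.35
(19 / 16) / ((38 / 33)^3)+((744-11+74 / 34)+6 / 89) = 51457260873 / 69912704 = 736.02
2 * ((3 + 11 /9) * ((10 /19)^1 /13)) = 40 /117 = 0.34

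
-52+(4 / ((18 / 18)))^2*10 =108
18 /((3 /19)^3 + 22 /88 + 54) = 493848 /1488511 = 0.33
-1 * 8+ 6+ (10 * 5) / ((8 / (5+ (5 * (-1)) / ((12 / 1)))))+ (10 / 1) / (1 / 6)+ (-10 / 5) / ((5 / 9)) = 19931 / 240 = 83.05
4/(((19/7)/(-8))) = -224/19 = -11.79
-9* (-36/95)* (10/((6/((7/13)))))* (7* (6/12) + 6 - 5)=3402/247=13.77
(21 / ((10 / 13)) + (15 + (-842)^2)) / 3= 7090063 / 30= 236335.43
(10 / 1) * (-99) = -990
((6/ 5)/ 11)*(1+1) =0.22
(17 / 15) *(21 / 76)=119 / 380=0.31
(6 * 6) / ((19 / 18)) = 648 / 19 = 34.11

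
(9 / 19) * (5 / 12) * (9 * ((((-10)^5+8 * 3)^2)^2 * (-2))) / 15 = -23661481868164120683.79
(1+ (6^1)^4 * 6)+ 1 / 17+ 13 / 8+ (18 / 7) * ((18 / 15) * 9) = 37158727 / 4760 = 7806.46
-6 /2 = -3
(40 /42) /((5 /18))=24 /7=3.43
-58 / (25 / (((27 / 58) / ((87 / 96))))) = -864 / 725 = -1.19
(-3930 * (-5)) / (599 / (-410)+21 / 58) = -116819250 / 6533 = -17881.41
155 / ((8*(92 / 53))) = 8215 / 736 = 11.16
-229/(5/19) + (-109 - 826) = -9026/5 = -1805.20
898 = 898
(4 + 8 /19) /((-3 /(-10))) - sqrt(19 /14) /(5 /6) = 13.34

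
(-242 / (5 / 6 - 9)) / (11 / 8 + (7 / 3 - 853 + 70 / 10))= -34848 / 990535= -0.04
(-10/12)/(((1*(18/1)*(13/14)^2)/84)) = -6860/1521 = -4.51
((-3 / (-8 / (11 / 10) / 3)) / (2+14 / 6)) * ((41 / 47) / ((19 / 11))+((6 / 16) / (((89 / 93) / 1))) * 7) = 47180529 / 50865280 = 0.93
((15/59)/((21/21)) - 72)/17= -4.22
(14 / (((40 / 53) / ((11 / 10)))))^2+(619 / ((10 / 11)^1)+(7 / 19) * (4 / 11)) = 9174247249 / 8360000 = 1097.40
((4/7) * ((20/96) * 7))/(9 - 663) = -5/3924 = -0.00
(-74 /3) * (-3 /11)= 74 /11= 6.73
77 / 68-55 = -3663 / 68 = -53.87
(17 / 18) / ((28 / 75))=425 / 168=2.53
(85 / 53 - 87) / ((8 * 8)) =-2263 / 1696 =-1.33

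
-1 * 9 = -9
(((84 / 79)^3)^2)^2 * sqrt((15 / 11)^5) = 27767319078887130503577600 * sqrt(165) / 78650801183158298150697971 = 4.53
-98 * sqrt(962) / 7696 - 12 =-12 - 49 * sqrt(962) / 3848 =-12.39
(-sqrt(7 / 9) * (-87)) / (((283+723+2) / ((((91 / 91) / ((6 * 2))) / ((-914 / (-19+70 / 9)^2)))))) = -295829 * sqrt(7) / 895515264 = -0.00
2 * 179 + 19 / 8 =360.38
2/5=0.40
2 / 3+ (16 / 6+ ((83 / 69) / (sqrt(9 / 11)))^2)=218609 / 42849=5.10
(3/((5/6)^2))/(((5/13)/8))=11232/125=89.86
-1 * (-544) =544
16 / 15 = 1.07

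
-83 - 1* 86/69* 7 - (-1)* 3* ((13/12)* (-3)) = -28007/276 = -101.47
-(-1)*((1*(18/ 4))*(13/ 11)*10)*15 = 8775/ 11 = 797.73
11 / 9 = 1.22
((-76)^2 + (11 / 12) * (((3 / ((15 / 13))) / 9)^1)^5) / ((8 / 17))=217430297231791 / 17714700000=12274.00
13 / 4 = 3.25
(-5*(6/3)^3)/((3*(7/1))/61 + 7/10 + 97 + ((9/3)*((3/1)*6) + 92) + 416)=-24400/402627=-0.06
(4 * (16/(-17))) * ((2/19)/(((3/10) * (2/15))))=-3200/323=-9.91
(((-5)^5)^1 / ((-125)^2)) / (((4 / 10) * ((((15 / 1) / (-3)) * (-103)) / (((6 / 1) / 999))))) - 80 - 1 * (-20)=-10289701 / 171495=-60.00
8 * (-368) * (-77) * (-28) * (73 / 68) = -115837568 / 17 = -6813974.59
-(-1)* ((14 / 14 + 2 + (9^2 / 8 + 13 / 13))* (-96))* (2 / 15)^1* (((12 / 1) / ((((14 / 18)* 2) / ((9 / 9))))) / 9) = -5424 / 35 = -154.97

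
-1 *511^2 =-261121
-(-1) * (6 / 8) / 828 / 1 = 1 / 1104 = 0.00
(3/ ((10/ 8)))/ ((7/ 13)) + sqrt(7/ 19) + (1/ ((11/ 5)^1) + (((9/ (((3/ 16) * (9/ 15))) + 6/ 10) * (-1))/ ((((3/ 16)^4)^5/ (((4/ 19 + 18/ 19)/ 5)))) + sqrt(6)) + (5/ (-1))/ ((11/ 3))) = -825311896386153821766749926262/ 127529139466575 + sqrt(133)/ 19 + sqrt(6) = -6471555440883886.56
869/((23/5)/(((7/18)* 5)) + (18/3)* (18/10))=152075/2304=66.00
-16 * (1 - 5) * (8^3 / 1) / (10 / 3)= 49152 / 5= 9830.40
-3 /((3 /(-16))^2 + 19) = -768 /4873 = -0.16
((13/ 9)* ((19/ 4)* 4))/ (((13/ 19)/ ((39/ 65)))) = 361/ 15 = 24.07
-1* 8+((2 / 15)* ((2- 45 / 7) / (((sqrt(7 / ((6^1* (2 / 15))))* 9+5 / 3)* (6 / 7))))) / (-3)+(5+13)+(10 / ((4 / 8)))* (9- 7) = 186* sqrt(35) / 127075+11436626 / 228735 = 50.01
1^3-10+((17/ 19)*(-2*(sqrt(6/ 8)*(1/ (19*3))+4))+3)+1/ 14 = -3481/ 266-17*sqrt(3)/ 1083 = -13.11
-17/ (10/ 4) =-34/ 5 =-6.80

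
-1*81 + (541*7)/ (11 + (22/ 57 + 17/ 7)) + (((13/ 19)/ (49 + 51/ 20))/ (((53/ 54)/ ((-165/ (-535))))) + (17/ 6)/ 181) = 1211721581777185/ 6273430375368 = 193.15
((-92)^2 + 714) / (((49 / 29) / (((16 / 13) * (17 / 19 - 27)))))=-162481664 / 931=-174523.81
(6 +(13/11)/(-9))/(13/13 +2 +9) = 581/1188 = 0.49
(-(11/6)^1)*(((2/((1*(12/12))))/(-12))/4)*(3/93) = 11/4464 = 0.00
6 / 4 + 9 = 21 / 2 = 10.50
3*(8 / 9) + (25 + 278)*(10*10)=90908 / 3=30302.67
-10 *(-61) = 610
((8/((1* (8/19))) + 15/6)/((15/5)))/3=43/18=2.39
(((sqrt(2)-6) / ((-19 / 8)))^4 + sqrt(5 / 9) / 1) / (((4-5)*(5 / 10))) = -14188544 / 130321-2*sqrt(5) / 3 + 393216*sqrt(2) / 6859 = -29.29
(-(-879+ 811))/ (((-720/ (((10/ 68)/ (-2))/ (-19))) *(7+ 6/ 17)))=-17/ 342000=-0.00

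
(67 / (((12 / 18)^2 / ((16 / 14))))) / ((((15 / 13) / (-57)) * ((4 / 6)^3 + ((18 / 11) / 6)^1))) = -6805458 / 455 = -14957.05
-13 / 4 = -3.25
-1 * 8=-8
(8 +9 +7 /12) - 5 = 12.58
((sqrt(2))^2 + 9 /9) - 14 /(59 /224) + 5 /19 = -55926 /1121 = -49.89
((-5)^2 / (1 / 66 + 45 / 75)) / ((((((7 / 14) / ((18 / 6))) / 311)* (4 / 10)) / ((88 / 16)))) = 211674375 / 203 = 1042730.91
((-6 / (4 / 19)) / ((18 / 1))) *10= -95 / 6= -15.83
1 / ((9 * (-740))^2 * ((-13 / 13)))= -0.00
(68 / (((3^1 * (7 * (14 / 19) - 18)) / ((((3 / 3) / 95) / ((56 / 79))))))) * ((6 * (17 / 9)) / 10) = -22831 / 768600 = -0.03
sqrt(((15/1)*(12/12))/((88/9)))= 3*sqrt(330)/44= 1.24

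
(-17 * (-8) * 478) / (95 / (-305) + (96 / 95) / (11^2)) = -45583284560 / 212549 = -214460.12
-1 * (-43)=43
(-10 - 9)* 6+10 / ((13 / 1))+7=-106.23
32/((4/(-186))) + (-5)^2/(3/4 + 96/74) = -447164/303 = -1475.79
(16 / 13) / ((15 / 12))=64 / 65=0.98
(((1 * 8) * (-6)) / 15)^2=256 / 25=10.24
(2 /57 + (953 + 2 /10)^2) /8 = 647370571 /5700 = 113573.78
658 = 658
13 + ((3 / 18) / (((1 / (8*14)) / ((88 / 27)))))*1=5981 / 81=73.84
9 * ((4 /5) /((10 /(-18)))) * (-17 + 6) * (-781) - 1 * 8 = -2783684 /25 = -111347.36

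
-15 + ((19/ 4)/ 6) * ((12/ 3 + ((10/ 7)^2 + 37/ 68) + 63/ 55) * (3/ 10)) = -13.16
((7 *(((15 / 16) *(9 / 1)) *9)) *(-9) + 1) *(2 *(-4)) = 76529 / 2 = 38264.50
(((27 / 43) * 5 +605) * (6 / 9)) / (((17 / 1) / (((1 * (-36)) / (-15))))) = 41840 / 731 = 57.24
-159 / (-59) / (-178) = -159 / 10502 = -0.02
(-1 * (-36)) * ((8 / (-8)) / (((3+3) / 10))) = -60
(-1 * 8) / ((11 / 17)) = -136 / 11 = -12.36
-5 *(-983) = 4915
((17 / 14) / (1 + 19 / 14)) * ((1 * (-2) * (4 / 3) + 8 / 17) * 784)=-87808 / 99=-886.95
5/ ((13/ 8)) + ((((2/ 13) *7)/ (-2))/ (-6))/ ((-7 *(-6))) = 1441/ 468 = 3.08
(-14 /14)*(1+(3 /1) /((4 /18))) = -14.50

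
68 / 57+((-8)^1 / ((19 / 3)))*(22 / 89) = 4468 / 5073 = 0.88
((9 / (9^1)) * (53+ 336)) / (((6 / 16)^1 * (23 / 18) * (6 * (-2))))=-1556 / 23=-67.65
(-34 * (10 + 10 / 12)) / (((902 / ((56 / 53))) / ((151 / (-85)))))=54964 / 71709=0.77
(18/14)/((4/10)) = 45/14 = 3.21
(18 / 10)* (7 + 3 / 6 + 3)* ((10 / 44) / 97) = 0.04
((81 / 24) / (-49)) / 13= -0.01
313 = 313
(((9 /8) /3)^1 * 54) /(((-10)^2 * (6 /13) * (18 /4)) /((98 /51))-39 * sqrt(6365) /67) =142424919 * sqrt(6365) /115097784820 + 2644604235 /11509778482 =0.33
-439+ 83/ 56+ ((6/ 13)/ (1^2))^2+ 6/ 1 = -4081869/ 9464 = -431.30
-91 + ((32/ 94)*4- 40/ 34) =-72561/ 799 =-90.81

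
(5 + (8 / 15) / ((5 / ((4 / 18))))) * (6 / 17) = 6782 / 3825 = 1.77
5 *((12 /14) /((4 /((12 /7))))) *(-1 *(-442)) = 39780 /49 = 811.84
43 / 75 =0.57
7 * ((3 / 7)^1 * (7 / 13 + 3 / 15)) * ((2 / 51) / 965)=96 / 1066325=0.00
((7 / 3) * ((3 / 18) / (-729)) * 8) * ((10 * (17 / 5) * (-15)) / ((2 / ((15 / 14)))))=850 / 729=1.17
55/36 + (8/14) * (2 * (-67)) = -18911/252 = -75.04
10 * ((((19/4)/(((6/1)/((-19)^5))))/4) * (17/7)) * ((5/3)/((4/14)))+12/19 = -379895485619/5472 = -69425344.59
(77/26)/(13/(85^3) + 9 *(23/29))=1371341125/3305230552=0.41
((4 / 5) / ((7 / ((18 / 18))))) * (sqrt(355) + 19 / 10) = 38 / 175 + 4 * sqrt(355) / 35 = 2.37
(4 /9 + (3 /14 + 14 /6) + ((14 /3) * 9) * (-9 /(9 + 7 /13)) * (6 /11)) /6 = -800189 /257796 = -3.10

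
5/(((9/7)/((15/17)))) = 175/51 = 3.43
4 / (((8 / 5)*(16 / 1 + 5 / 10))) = 5 / 33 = 0.15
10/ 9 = 1.11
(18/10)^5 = 59049/3125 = 18.90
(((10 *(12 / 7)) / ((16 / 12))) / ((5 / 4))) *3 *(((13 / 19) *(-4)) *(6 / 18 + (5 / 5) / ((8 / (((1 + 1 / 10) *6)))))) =-97.82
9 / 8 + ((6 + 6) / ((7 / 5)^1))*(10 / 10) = 9.70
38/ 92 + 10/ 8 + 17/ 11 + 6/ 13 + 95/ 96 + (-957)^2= 289175297903/ 315744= 915853.66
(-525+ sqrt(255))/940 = -105/188+ sqrt(255)/940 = -0.54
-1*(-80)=80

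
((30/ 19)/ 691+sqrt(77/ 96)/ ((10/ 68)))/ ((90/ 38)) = 2/ 2073+323 * sqrt(462)/ 2700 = 2.57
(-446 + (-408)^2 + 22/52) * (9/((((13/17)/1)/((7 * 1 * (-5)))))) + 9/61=-1409999444703/20618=-68386819.51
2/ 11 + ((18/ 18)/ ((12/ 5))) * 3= 63/ 44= 1.43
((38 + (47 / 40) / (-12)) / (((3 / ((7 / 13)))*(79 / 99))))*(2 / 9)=1400861 / 739440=1.89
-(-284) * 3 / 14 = 426 / 7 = 60.86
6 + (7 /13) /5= 6.11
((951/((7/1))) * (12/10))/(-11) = -5706/385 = -14.82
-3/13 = -0.23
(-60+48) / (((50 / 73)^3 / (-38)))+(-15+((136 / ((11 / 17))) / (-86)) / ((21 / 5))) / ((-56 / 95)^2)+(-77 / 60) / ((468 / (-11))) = 78261959733625849 / 56945889000000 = 1374.32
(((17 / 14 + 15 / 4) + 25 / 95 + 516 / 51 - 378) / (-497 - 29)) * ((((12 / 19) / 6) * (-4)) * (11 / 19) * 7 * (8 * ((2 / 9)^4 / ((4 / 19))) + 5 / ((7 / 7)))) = -5.99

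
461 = 461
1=1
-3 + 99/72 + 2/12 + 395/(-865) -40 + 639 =2479097/4152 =597.09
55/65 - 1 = -2/13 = -0.15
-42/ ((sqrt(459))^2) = -14/ 153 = -0.09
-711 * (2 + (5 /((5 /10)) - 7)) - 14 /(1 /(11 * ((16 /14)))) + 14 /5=-18641 /5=-3728.20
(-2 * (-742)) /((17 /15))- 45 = 21495 /17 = 1264.41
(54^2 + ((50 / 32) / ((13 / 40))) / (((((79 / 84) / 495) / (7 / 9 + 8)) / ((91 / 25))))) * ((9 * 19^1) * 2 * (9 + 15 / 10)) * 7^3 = 103175671158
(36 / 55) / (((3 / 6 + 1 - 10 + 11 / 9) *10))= -324 / 36025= -0.01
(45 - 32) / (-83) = -13 / 83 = -0.16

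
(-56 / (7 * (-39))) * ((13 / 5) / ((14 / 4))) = 16 / 105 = 0.15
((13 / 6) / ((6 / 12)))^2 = 169 / 9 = 18.78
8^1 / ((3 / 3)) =8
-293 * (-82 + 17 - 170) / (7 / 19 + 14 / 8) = 5232980 / 161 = 32502.98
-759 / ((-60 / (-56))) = -3542 / 5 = -708.40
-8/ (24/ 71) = -71/ 3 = -23.67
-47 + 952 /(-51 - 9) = -943 /15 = -62.87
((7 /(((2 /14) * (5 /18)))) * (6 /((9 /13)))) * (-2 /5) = -611.52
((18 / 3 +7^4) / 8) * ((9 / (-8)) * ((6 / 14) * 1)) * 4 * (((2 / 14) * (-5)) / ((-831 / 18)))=-974835 / 108584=-8.98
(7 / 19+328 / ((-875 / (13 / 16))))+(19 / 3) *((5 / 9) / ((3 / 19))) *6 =120089821 / 897750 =133.77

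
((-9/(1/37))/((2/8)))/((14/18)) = -11988/7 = -1712.57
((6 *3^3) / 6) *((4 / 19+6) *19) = 3186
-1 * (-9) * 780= 7020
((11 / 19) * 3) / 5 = 33 / 95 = 0.35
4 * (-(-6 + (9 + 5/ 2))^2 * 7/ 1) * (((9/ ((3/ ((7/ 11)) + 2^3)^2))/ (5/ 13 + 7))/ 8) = -1618617/ 2027776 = -0.80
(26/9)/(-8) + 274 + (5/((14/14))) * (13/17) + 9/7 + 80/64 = 299878/1071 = 280.00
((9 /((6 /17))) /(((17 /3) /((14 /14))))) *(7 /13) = 2.42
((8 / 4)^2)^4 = 256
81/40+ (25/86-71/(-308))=2.55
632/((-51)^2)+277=721109/2601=277.24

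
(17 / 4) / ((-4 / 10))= -85 / 8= -10.62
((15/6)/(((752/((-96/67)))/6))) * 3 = -270/3149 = -0.09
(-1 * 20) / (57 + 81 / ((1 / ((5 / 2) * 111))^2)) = -80 / 24950253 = -0.00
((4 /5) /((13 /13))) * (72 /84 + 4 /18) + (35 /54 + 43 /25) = 30539 /9450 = 3.23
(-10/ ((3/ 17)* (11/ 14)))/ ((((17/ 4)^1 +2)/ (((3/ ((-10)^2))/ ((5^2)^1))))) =-0.01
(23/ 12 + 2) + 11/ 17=931/ 204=4.56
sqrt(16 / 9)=4 / 3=1.33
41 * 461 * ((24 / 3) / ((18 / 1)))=75604 / 9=8400.44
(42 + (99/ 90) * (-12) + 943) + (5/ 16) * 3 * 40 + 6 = 10153/ 10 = 1015.30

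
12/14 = 6/7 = 0.86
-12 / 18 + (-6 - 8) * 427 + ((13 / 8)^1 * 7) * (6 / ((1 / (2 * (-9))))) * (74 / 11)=-470023 / 33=-14243.12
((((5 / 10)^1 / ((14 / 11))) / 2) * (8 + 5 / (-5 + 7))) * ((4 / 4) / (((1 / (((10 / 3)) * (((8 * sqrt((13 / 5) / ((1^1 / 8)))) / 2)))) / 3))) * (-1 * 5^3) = -4125 * sqrt(130) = -47032.24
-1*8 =-8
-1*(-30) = 30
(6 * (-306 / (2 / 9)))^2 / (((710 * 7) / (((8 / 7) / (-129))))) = -91014192 / 747985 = -121.68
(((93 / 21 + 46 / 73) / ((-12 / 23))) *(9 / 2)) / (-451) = 16215 / 167608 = 0.10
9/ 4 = 2.25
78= 78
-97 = -97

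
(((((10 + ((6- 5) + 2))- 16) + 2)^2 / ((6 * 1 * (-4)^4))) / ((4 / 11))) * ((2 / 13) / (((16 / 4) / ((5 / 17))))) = 55 / 2715648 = 0.00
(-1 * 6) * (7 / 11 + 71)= -4728 / 11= -429.82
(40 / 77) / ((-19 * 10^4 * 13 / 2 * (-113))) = 1 / 268643375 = 0.00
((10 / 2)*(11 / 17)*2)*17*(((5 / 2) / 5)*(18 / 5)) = 198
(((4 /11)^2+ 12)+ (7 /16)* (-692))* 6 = -421977 /242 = -1743.71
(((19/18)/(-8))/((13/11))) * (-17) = 3553/1872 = 1.90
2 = 2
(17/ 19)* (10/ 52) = 85/ 494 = 0.17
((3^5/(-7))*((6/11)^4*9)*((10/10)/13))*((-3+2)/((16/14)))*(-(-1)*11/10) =2.05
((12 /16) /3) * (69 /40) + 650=104069 /160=650.43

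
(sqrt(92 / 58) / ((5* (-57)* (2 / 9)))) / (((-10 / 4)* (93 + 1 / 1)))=3* sqrt(1334) / 1294850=0.00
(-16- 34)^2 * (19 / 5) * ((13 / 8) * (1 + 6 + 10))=524875 / 2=262437.50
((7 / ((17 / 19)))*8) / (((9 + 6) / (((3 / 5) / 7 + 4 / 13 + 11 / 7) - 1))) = 66728 / 16575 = 4.03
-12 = -12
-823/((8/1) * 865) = -0.12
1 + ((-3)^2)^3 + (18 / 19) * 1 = 13888 / 19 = 730.95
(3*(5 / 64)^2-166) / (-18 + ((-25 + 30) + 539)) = -679861 / 2154496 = -0.32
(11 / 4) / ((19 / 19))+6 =35 / 4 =8.75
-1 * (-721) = 721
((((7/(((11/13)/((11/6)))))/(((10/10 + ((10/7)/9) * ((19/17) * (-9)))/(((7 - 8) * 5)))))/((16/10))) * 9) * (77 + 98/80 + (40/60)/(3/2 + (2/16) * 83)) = 9663853745/172672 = 55966.54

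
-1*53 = -53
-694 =-694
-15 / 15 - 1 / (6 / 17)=-23 / 6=-3.83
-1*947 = -947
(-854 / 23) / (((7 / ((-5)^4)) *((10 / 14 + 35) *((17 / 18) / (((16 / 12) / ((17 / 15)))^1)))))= -768600 / 6647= -115.63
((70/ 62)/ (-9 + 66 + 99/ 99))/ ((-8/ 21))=-735/ 14384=-0.05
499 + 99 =598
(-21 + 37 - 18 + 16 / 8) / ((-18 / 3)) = 0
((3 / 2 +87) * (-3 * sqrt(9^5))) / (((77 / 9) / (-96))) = 55742256 / 77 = 723925.40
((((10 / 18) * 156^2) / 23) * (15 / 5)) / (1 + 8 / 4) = 13520 / 23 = 587.83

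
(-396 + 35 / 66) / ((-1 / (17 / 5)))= 443717 / 330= 1344.60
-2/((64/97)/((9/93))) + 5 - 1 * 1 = 3677/992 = 3.71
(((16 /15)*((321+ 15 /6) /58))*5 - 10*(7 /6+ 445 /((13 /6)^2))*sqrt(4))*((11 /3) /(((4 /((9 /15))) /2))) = -2078.39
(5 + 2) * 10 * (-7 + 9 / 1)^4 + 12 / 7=7852 / 7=1121.71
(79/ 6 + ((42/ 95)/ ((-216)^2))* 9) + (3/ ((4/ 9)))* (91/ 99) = 17489957/ 902880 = 19.37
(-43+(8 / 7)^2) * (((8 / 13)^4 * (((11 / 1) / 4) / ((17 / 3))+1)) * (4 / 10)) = -422590464 / 118956565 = -3.55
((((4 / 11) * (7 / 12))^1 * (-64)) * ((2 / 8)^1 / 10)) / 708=-14 / 29205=-0.00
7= 7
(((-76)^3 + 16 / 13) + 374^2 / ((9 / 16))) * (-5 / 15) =22265840 / 351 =63435.44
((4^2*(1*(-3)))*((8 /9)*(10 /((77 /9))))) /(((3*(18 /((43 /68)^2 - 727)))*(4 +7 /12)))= 35837856 /244783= 146.41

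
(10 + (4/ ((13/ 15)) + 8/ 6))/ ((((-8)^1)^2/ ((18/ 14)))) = 933/ 2912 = 0.32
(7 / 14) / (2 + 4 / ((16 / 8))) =1 / 8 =0.12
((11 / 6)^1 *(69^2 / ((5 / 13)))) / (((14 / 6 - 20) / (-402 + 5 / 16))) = 4375649421 / 8480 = 515996.39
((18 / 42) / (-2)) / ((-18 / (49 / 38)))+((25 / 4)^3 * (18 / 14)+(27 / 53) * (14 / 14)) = 425538373 / 1353408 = 314.42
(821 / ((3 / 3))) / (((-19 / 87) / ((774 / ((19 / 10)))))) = -552844980 / 361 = -1531426.54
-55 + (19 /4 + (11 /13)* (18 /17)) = -43629 /884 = -49.35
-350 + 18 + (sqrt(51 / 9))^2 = -979 / 3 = -326.33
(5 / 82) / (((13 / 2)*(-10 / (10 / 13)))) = -0.00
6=6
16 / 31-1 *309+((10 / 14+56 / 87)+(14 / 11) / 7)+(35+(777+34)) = 111945202 / 207669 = 539.06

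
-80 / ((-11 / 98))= 712.73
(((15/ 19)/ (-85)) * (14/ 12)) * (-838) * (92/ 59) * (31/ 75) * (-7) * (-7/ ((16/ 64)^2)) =6558094144/ 1429275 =4588.41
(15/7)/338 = 15/2366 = 0.01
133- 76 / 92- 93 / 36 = 35767 / 276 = 129.59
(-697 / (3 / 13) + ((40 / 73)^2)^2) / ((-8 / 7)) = 1801161471907 / 681557784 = 2642.71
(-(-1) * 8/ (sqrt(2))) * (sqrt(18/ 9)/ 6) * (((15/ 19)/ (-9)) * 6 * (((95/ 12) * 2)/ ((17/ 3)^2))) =-100/ 289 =-0.35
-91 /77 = -13 /11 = -1.18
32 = 32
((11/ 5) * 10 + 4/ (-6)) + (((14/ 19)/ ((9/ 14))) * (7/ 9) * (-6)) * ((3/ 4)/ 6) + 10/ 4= 23767/ 1026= 23.16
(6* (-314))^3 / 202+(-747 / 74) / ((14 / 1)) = -3463956779319 / 104636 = -33104827.97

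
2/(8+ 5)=2/13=0.15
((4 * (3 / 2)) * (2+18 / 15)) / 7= 96 / 35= 2.74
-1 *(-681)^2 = -463761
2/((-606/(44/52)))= -11/3939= -0.00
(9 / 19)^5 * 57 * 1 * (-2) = -354294 / 130321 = -2.72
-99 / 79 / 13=-99 / 1027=-0.10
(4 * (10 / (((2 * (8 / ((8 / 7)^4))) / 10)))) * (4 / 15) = 81920 / 7203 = 11.37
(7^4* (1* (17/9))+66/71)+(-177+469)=3085189/639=4828.15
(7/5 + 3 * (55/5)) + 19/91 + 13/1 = 21662/455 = 47.61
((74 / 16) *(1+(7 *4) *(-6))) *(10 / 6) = -30895 / 24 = -1287.29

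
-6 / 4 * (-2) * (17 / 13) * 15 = 765 / 13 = 58.85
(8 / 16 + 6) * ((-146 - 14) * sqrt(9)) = -3120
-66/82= -33/41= -0.80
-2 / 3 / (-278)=0.00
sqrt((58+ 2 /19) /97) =4*sqrt(127167) /1843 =0.77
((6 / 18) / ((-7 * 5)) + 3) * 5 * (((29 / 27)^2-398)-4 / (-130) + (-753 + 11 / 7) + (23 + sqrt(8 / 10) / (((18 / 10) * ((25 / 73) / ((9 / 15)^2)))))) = -117196689296 / 6965595 + 45844 * sqrt(5) / 13125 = -16817.27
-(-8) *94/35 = 21.49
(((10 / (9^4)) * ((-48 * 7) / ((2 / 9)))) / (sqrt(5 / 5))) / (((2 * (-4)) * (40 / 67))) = 469 / 972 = 0.48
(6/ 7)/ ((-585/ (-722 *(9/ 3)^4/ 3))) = 12996/ 455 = 28.56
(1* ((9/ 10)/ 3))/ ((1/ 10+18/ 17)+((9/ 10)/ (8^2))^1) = 3264/ 12761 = 0.26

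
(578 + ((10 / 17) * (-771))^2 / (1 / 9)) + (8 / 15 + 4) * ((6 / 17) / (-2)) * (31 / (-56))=37461484899 / 20230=1851778.79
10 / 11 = 0.91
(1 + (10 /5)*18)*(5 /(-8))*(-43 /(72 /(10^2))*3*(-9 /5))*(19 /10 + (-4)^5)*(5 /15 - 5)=-35572274.06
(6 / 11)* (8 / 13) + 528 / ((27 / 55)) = 1384672 / 1287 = 1075.89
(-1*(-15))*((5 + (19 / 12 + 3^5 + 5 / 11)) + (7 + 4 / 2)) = 170965 / 44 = 3885.57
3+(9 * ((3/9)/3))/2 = 7/2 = 3.50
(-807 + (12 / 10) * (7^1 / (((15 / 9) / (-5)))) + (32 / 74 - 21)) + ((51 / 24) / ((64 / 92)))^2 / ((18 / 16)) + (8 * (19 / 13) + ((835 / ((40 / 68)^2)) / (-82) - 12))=-1588864885859 / 1817487360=-874.21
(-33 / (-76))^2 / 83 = 1089 / 479408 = 0.00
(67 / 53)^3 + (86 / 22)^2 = 311665896 / 18014117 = 17.30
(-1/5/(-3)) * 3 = 1/5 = 0.20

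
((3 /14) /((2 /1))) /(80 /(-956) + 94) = 239 /209496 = 0.00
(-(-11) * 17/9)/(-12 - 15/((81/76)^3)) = -3680721/4320644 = -0.85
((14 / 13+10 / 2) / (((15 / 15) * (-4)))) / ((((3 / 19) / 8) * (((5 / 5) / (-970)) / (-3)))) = -2911940 / 13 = -223995.38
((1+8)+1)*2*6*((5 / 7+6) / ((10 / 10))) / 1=5640 / 7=805.71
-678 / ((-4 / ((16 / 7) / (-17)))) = -2712 / 119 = -22.79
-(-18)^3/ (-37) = -5832/ 37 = -157.62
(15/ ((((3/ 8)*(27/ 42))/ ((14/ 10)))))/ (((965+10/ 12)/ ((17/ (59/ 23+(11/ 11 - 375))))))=-613088/ 148520055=-0.00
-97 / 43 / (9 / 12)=-388 / 129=-3.01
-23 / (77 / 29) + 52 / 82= -25345 / 3157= -8.03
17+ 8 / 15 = 263 / 15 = 17.53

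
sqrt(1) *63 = 63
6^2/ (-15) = -12/ 5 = -2.40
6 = 6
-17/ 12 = -1.42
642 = 642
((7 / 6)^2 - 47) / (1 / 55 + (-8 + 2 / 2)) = 90365 / 13824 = 6.54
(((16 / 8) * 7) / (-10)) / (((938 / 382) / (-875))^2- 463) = 798021875 / 263917229886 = 0.00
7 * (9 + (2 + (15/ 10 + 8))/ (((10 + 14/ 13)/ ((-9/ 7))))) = 1717/ 32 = 53.66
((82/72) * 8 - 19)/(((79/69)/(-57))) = 38893/79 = 492.32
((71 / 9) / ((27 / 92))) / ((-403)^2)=6532 / 39465387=0.00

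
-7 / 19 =-0.37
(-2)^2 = 4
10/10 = 1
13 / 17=0.76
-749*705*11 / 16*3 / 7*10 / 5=-2489355 / 8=-311169.38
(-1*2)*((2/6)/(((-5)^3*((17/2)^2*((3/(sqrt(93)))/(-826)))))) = -6608*sqrt(93)/325125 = -0.20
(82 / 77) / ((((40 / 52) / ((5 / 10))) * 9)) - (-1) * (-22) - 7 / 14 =-77696 / 3465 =-22.42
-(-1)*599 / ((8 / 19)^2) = 216239 / 64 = 3378.73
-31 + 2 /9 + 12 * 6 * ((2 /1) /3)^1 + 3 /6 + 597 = 11065 /18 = 614.72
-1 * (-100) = 100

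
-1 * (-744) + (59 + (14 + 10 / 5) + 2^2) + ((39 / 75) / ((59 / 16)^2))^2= 6232878639959 / 7573350625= 823.00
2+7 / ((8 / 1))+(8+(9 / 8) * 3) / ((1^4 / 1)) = 57 / 4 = 14.25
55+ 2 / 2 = 56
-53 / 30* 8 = -212 / 15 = -14.13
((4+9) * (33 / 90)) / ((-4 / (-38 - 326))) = 13013 / 30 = 433.77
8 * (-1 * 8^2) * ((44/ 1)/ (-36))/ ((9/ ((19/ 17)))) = 107008/ 1377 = 77.71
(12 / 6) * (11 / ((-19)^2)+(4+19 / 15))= 57368 / 5415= 10.59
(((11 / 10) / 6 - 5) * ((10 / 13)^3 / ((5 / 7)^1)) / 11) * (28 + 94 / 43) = -2387140 / 283413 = -8.42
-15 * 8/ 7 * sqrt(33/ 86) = -60 * sqrt(2838)/ 301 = -10.62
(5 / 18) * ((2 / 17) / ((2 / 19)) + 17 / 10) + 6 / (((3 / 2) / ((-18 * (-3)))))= 132671 / 612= 216.78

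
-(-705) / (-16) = -705 / 16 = -44.06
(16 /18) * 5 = 40 /9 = 4.44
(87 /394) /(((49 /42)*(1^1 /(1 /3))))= 87 /1379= 0.06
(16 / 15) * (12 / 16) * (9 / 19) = 36 / 95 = 0.38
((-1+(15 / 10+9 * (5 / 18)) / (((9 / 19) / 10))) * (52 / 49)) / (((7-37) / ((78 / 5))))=-507676 / 11025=-46.05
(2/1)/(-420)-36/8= -473/105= -4.50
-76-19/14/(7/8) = -3800/49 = -77.55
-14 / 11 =-1.27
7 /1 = 7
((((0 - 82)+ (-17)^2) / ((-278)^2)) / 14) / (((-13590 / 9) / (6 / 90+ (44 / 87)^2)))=-280669 / 6870060710800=-0.00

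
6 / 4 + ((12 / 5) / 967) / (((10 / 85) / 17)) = 17973 / 9670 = 1.86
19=19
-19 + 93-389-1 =-316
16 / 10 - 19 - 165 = -912 / 5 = -182.40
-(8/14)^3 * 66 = -4224/343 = -12.31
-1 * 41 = -41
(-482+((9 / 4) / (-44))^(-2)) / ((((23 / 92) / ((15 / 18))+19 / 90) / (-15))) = 201650 / 69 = 2922.46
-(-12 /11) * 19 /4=57 /11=5.18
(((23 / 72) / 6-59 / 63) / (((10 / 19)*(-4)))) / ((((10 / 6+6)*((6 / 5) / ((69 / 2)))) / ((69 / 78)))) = 1167227 / 838656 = 1.39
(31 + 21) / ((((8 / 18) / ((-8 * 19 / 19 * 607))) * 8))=-71019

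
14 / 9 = 1.56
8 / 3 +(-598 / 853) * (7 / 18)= 18379 / 7677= 2.39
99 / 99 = 1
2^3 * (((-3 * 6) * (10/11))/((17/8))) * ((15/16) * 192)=-2073600/187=-11088.77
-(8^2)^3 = -262144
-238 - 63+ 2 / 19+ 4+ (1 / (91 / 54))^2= -296.54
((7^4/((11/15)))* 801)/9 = 3205335/11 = 291394.09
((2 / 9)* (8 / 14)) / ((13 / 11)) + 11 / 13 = 781 / 819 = 0.95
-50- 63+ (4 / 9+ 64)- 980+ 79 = -949.56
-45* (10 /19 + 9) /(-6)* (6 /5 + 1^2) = 157.18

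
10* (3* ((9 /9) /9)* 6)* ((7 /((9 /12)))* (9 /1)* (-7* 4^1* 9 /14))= -30240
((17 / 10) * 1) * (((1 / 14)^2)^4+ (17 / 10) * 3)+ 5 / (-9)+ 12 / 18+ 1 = 6495685530749 / 664105075200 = 9.78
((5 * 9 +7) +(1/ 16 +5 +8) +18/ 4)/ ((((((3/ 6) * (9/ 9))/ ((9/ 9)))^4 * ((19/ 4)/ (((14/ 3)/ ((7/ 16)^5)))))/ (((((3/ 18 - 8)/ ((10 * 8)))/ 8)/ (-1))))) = 81625088/ 97755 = 835.00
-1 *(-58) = 58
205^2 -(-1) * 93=42118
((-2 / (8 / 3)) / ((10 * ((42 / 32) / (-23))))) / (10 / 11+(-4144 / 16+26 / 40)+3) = -2024 / 391839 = -0.01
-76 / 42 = -1.81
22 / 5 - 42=-188 / 5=-37.60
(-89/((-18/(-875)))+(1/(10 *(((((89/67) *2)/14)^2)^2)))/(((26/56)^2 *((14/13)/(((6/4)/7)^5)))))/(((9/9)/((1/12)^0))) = -1270329454145873/293633687880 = -4326.24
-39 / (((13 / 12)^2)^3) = -8957952 / 371293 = -24.13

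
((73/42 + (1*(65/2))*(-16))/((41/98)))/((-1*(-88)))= -152369/10824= -14.08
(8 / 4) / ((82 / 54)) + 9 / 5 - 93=-18426 / 205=-89.88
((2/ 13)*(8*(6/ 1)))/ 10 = 48/ 65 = 0.74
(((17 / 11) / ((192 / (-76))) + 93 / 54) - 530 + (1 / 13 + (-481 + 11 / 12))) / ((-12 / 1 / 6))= 20775185 / 41184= 504.45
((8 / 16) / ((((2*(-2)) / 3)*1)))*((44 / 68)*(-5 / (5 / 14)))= 231 / 68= 3.40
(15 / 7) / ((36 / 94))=235 / 42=5.60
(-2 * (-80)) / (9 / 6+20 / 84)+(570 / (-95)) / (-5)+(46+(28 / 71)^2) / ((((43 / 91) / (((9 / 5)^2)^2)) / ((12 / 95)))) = 222.78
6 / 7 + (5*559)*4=78266 / 7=11180.86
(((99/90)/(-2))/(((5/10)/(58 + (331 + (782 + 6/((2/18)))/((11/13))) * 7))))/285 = -1793/50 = -35.86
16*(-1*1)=-16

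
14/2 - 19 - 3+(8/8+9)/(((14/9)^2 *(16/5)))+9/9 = -19927/1568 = -12.71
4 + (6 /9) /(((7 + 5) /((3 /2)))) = 49 /12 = 4.08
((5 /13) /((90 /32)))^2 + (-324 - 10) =-4571870 /13689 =-333.98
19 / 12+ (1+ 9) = 139 / 12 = 11.58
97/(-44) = -97/44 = -2.20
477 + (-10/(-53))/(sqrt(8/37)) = 5 * sqrt(74)/106 + 477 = 477.41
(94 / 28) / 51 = 47 / 714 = 0.07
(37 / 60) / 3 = 37 / 180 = 0.21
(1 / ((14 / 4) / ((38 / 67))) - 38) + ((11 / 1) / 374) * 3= -601957 / 15946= -37.75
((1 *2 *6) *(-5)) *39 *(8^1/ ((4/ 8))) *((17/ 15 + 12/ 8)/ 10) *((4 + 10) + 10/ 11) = -8084544/ 55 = -146991.71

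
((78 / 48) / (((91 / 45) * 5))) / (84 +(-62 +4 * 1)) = 9 / 1456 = 0.01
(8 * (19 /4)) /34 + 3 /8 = 203 /136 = 1.49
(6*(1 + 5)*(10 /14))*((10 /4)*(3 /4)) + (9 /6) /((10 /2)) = 1698 /35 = 48.51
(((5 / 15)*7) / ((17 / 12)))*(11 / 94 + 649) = 1069.13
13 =13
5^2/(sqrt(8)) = 25 *sqrt(2)/4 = 8.84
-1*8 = -8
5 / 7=0.71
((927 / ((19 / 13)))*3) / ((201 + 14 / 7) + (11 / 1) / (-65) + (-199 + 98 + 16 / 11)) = 25849395 / 1403131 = 18.42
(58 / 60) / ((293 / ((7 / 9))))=203 / 79110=0.00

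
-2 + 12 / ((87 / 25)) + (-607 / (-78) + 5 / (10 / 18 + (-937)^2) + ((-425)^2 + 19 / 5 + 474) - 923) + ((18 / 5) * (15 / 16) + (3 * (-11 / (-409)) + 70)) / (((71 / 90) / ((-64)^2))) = 364348735644836362153 / 648793120765335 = 561579.22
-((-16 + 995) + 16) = -995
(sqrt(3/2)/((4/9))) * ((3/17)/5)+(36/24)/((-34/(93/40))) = -279/2720+27 * sqrt(6)/680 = -0.01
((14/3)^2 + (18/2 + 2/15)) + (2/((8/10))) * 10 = 2516/45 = 55.91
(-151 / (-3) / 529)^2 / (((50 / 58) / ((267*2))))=117698762 / 20988075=5.61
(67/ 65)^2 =4489/ 4225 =1.06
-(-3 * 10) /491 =30 /491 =0.06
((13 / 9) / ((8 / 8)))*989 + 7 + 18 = 13082 / 9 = 1453.56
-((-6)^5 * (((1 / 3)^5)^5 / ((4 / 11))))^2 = -7744 / 12157665459056928801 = -0.00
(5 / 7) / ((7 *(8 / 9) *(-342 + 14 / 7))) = -9 / 26656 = -0.00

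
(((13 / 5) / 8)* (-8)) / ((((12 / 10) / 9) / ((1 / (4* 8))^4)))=-0.00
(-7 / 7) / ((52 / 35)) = -0.67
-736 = -736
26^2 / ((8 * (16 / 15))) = 2535 / 32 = 79.22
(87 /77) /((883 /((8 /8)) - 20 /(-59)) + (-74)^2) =1711 /9630159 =0.00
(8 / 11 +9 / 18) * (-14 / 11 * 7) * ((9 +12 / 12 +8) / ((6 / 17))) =-67473 / 121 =-557.63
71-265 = -194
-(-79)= 79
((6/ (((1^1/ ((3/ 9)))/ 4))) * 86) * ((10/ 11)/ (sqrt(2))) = 3440 * sqrt(2)/ 11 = 442.26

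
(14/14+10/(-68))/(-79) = -29/2686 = -0.01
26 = 26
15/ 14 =1.07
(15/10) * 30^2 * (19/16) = 12825/8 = 1603.12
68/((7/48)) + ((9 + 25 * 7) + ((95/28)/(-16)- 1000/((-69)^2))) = 1386112313/2132928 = 649.86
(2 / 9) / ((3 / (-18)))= -4 / 3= -1.33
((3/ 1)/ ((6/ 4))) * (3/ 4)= 3/ 2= 1.50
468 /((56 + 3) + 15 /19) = 7.83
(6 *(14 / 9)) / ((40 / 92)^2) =3703 / 75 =49.37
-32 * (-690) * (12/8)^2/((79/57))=2831760/79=35845.06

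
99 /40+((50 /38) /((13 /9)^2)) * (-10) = -3.83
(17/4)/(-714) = -1/168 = -0.01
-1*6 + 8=2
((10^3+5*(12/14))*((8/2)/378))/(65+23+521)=14060/805707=0.02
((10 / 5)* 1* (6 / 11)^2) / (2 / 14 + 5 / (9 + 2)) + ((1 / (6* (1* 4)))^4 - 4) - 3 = -503967491 / 83939328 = -6.00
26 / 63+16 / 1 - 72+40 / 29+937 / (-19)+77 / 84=-14247203 / 138852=-102.61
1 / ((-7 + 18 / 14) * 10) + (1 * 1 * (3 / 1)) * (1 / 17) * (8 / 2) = 4681 / 6800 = 0.69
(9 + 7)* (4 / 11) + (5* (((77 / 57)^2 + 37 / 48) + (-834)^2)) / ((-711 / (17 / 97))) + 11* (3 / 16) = -8374215757361 / 9859246452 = -849.38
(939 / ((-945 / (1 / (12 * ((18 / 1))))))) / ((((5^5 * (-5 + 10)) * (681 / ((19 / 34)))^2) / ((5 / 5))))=-112993 / 569949515572500000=-0.00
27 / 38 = 0.71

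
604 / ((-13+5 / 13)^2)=25519 / 6724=3.80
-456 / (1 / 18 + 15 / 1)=-8208 / 271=-30.29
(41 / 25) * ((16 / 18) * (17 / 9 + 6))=23288 / 2025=11.50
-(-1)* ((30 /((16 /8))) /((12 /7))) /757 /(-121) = -35 /366388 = -0.00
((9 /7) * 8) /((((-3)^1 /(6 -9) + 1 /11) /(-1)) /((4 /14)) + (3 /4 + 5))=3168 /595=5.32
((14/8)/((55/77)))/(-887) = -49/17740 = -0.00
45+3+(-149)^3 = -3307901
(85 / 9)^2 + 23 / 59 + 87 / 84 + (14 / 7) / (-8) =6046501 / 66906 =90.37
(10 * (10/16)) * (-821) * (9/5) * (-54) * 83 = 82793745/2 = 41396872.50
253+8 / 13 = 3297 / 13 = 253.62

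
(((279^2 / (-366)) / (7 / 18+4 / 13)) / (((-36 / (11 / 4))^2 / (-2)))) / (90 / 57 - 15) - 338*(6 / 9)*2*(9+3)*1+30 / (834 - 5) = -485015885094083 / 89681087360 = -5408.23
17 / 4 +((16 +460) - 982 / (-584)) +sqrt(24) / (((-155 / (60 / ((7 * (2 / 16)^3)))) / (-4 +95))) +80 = 41021 / 73 - 159744 * sqrt(6) / 31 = -12060.37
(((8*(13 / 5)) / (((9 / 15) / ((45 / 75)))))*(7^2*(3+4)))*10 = 71344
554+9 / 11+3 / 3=6114 / 11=555.82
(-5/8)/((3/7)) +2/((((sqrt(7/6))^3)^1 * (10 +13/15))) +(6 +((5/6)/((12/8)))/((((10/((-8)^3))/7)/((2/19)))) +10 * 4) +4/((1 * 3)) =180 * sqrt(42)/7987 +34085/1368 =25.06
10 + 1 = 11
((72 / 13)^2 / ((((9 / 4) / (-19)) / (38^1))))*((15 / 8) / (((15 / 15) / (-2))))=6238080 / 169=36911.72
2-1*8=-6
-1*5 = -5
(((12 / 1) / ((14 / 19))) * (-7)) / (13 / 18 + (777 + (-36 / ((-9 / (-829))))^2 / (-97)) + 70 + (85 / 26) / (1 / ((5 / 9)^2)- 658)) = 21177983034 / 20901484583635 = 0.00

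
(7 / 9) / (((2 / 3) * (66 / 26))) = 91 / 198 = 0.46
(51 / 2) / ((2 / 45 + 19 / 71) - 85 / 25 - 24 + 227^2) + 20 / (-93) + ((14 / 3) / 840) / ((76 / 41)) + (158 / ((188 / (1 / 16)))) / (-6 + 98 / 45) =-254195101637429923 / 1128231723725112960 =-0.23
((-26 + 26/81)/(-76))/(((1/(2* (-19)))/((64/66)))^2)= 40468480/88209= 458.78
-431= -431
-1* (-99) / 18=11 / 2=5.50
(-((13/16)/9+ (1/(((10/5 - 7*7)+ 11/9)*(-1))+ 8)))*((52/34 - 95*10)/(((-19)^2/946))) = 229407785497/11377998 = 20162.40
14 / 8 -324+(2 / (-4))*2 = -1293 / 4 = -323.25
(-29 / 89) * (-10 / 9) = 290 / 801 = 0.36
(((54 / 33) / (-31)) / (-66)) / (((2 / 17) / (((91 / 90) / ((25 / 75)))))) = 1547 / 75020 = 0.02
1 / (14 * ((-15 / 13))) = -13 / 210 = -0.06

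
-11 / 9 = -1.22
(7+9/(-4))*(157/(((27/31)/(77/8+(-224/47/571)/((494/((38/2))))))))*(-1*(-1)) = 2484096743093/301433184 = 8240.95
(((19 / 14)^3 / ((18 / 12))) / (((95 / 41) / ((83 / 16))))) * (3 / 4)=1228483 / 439040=2.80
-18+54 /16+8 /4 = -101 /8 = -12.62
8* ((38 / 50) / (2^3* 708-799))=152 / 121625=0.00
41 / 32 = 1.28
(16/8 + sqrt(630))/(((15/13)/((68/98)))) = 884/735 + 442 * sqrt(70)/245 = 16.30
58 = 58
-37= -37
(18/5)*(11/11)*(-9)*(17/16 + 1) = -2673/40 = -66.82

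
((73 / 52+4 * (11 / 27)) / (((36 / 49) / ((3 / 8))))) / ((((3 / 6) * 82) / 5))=1043455 / 5526144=0.19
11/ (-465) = -11/ 465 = -0.02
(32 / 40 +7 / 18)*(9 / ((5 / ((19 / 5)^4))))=13944347 / 31250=446.22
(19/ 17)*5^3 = 2375/ 17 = 139.71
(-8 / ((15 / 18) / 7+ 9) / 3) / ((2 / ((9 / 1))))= -504 / 383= -1.32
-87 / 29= -3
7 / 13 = 0.54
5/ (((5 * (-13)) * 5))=-1/ 65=-0.02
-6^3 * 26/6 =-936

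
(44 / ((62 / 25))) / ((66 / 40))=1000 / 93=10.75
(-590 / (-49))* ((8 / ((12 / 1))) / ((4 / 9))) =885 / 49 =18.06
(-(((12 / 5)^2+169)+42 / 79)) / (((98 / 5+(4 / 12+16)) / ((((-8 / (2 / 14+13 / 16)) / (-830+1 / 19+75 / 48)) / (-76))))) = 177254912 / 273184518915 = 0.00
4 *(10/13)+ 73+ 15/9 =3032/39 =77.74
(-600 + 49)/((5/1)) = -551/5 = -110.20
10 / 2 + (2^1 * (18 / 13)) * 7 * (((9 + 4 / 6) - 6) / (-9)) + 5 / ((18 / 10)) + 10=1156 / 117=9.88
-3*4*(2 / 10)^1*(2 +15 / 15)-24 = -156 / 5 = -31.20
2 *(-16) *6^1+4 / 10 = -958 / 5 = -191.60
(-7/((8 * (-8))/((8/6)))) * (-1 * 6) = -7/8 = -0.88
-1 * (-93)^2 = -8649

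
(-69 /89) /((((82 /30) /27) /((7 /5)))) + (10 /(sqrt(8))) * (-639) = -2269.93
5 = 5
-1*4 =-4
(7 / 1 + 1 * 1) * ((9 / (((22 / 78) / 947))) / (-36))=-73866 / 11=-6715.09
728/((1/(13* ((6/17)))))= 56784/17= 3340.24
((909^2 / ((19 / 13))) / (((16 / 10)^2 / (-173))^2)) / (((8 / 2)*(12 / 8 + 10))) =56127017.06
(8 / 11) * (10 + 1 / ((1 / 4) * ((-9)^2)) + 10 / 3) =8672 / 891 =9.73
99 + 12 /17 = 1695 /17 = 99.71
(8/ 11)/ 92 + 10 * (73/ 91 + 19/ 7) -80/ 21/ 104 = 346688/ 9867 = 35.14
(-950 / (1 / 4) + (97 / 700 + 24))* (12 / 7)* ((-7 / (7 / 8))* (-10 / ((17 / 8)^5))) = -11950.73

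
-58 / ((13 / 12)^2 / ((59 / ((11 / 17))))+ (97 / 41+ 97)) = -343459296 / 588492187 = -0.58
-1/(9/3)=-1/3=-0.33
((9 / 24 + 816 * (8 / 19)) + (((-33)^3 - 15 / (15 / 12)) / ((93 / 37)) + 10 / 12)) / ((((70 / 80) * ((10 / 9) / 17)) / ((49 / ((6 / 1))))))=-23479088297 / 11780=-1993131.43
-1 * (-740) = 740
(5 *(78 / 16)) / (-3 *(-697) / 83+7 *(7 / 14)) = 16185 / 19052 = 0.85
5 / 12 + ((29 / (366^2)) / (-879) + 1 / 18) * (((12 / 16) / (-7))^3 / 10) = 1196642068333 / 2871988062720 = 0.42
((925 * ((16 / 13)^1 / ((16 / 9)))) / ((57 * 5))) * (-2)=-1110 / 247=-4.49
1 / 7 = 0.14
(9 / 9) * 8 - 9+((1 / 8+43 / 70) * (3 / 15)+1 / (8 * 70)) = -2381 / 2800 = -0.85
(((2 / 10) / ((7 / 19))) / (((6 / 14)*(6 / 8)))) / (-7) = -76 / 315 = -0.24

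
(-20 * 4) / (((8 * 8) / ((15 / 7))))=-75 / 28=-2.68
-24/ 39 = -8/ 13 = -0.62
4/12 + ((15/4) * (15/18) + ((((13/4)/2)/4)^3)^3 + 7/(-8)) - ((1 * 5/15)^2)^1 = 782947719470869/316659348799488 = 2.47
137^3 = 2571353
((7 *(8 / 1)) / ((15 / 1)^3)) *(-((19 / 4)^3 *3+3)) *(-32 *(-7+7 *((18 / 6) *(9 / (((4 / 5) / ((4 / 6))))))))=29173522 / 1125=25932.02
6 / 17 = 0.35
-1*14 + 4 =-10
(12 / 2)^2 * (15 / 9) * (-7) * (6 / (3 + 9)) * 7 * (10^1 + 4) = -20580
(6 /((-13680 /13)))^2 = 169 /5198400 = 0.00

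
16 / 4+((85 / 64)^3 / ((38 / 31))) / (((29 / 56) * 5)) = 171094369 / 36110336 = 4.74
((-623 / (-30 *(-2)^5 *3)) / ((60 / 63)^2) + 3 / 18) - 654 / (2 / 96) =-12054555581 / 384000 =-31392.07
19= 19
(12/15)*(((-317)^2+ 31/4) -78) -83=80252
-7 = -7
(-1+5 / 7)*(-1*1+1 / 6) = 5 / 21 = 0.24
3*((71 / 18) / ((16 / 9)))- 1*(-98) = 3349 / 32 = 104.66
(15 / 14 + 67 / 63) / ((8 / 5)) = 1345 / 1008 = 1.33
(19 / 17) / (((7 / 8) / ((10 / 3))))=1520 / 357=4.26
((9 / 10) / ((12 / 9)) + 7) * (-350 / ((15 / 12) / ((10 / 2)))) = -10745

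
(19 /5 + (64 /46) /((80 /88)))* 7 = 4291 /115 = 37.31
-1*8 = -8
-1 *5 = -5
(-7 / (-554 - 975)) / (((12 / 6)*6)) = 7 / 18348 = 0.00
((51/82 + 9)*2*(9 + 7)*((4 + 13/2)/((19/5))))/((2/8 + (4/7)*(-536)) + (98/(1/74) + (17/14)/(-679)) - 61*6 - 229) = 12600393120/94059964721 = 0.13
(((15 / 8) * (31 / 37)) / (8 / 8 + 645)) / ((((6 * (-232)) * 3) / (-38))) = 155 / 7004544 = 0.00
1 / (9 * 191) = 1 / 1719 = 0.00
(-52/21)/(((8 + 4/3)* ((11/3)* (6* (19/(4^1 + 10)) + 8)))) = -39/8701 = -0.00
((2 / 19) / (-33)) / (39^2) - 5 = -4768337 / 953667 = -5.00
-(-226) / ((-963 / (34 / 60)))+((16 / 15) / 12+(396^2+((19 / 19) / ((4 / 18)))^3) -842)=18034880749 / 115560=156065.08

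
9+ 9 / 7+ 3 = 93 / 7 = 13.29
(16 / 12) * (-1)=-4 / 3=-1.33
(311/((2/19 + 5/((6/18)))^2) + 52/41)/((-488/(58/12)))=-0.03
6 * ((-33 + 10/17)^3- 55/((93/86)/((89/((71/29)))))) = -2329111583486/10813513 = -215388.98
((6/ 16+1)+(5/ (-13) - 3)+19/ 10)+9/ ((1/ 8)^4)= 19169223/ 520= 36863.89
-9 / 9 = -1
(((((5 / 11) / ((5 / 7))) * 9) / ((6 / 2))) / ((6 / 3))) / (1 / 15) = 315 / 22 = 14.32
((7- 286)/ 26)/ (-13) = 279/ 338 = 0.83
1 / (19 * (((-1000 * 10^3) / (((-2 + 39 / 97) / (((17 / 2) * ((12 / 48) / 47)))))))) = 1457 / 783275000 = 0.00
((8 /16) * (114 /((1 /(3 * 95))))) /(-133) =-855 /7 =-122.14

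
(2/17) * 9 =18/17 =1.06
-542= -542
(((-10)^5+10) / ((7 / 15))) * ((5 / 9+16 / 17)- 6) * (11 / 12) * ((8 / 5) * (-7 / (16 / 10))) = -6191374.26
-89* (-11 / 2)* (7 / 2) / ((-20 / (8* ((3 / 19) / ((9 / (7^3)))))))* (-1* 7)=16454053 / 570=28866.76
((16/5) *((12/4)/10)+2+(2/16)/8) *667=3175587/1600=1984.74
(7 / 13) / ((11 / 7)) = 0.34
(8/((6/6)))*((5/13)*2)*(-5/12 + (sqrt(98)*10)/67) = -100/39 + 5600*sqrt(2)/871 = 6.53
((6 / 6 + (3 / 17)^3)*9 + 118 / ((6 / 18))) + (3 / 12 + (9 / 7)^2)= 351430301 / 962948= 364.95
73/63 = 1.16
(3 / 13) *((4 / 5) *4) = 48 / 65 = 0.74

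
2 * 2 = 4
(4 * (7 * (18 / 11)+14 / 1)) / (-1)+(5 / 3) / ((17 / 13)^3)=-16386845 / 162129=-101.07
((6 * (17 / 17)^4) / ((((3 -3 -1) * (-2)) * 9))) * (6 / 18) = 1 / 9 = 0.11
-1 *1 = -1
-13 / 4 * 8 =-26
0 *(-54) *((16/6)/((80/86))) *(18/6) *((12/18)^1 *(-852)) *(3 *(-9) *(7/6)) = 0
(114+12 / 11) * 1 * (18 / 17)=121.86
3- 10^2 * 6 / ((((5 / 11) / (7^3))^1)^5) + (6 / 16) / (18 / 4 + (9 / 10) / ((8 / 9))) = -2697507137387064511729 / 18375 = -146803109517663374.79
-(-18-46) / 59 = 64 / 59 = 1.08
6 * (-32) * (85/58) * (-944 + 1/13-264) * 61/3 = 2605441760/377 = 6910986.10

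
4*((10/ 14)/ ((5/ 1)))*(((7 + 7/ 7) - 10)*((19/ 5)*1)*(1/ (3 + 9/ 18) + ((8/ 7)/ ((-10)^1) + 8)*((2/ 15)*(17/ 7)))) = -528656/ 42875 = -12.33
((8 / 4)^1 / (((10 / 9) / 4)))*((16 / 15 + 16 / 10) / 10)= 48 / 25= 1.92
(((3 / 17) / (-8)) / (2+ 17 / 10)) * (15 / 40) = -45 / 20128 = -0.00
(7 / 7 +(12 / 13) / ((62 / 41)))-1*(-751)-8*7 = 280734 / 403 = 696.61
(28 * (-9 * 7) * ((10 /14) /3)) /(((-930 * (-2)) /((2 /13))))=-14 /403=-0.03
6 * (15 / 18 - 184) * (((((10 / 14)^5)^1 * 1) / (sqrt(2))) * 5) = -722.46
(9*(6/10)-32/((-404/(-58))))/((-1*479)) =-407/241895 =-0.00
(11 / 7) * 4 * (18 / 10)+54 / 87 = 12114 / 1015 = 11.93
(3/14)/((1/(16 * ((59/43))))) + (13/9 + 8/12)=6.82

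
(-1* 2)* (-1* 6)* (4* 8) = 384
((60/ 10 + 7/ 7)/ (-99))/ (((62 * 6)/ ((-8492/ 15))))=0.11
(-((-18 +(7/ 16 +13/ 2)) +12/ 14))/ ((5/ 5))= 1143/ 112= 10.21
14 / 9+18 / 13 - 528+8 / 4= -61198 / 117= -523.06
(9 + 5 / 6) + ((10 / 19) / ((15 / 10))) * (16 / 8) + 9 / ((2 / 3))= 1370 / 57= 24.04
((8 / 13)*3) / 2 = 12 / 13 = 0.92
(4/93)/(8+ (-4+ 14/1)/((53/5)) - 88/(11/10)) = -106/175119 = -0.00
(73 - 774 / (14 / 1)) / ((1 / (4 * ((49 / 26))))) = 1736 / 13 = 133.54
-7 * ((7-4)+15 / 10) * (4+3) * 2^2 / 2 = -441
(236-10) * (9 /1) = 2034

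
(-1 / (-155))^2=1 / 24025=0.00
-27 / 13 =-2.08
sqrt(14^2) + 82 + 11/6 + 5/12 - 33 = 261/4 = 65.25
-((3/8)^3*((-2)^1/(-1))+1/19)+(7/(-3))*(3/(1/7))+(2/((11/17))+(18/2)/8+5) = -39.94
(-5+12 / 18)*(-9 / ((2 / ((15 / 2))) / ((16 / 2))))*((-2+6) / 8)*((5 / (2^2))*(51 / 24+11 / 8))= 20475 / 8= 2559.38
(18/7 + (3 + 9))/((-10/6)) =-306/35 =-8.74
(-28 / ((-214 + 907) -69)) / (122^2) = -7 / 2321904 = -0.00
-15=-15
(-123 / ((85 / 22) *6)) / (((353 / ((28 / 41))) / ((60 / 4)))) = -924 / 6001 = -0.15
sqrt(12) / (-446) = -sqrt(3) / 223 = -0.01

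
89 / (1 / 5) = 445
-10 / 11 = -0.91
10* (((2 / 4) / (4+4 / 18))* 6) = 135 / 19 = 7.11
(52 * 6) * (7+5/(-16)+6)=7917/2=3958.50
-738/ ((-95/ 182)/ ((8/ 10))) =537264/ 475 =1131.08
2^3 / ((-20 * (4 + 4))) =-1 / 20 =-0.05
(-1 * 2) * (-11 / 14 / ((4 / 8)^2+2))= 0.70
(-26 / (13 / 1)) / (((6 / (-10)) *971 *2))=5 / 2913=0.00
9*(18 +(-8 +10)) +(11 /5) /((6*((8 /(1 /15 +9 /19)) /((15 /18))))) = 7388047 /41040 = 180.02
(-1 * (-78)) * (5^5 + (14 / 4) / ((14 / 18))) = 244101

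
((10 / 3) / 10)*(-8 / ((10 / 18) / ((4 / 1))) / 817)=-96 / 4085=-0.02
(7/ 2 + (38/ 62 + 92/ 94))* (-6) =-44511/ 1457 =-30.55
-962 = -962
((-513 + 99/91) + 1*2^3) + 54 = -40942/91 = -449.91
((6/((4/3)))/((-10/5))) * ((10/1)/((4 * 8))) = -0.70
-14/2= -7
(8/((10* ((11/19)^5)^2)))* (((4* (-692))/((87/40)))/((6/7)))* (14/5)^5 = -1022257478454289726480384/21155211940190625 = -48321779.11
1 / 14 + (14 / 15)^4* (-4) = -2100671 / 708750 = -2.96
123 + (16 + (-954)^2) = 910255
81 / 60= 1.35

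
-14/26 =-7/13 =-0.54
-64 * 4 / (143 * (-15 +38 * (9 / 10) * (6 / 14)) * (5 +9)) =160 / 429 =0.37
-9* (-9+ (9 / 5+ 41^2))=-75321 / 5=-15064.20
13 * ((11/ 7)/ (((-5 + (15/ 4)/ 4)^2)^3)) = 184549376/ 40610171875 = 0.00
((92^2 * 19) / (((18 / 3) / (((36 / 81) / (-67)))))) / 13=-321632 / 23517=-13.68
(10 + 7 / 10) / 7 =107 / 70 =1.53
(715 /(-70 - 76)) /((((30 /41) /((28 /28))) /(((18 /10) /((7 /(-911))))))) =16023579 /10220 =1567.86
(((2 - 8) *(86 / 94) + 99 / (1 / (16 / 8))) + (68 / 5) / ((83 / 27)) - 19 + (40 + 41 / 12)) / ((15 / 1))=51809509 / 3510900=14.76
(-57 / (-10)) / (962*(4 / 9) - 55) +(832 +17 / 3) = 84262429 / 100590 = 837.68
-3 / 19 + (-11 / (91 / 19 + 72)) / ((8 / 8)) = -8348 / 27721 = -0.30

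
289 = 289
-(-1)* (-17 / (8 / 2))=-4.25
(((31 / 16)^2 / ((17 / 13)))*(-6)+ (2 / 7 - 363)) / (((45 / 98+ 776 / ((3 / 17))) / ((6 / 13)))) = -0.04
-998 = -998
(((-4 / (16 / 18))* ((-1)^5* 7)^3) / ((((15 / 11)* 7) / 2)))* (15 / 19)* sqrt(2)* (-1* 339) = -1644489* sqrt(2) / 19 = -122403.09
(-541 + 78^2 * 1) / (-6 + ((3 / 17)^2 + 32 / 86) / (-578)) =-39814293658 / 43101847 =-923.73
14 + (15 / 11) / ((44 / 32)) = 1814 / 121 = 14.99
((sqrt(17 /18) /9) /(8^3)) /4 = sqrt(34) /110592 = 0.00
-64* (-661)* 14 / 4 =148064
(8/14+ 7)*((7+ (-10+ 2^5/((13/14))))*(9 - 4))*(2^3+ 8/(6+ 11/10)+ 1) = 77928815/6461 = 12061.42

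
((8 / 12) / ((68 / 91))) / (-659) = -0.00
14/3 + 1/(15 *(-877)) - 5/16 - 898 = -62698197/70160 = -893.65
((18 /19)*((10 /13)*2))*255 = 91800 /247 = 371.66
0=0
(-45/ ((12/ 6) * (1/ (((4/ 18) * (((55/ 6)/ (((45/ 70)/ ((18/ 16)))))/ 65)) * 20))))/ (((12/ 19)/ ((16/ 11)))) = -6650/ 117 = -56.84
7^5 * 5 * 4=336140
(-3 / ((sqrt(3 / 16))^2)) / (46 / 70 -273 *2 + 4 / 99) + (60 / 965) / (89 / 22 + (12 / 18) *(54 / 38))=31808329608 / 761062719143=0.04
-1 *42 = -42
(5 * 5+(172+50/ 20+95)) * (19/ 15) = 11191/ 30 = 373.03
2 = 2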